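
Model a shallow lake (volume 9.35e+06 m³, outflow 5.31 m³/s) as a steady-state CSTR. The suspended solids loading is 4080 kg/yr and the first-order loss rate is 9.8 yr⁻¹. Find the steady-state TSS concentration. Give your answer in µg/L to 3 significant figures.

Outflow Q = 5.31 m³/s × 3.156e+07 s/yr = 1.676e+08 m³/yr.
Steady-state CSTR mass balance: W = Q·C + k·V·C, so C = W/(Q + kV).
Q + kV = 1.676e+08 + 9.8·9.35e+06 = 2.592e+08 m³/yr.
C = 4080/2.592e+08 = 1.574e-05 kg/m³ = 0.01574 mg/L = 15.74 µg/L.

15.7 µg/L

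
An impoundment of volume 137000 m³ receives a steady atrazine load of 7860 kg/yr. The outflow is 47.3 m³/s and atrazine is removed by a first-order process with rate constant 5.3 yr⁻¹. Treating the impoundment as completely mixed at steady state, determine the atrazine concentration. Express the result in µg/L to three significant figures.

5.26 µg/L

Outflow Q = 47.3 m³/s × 3.156e+07 s/yr = 1.493e+09 m³/yr.
Steady-state CSTR mass balance: W = Q·C + k·V·C, so C = W/(Q + kV).
Q + kV = 1.493e+09 + 5.3·137000 = 1.493e+09 m³/yr.
C = 7860/1.493e+09 = 5.263e-06 kg/m³ = 0.005263 mg/L = 5.263 µg/L.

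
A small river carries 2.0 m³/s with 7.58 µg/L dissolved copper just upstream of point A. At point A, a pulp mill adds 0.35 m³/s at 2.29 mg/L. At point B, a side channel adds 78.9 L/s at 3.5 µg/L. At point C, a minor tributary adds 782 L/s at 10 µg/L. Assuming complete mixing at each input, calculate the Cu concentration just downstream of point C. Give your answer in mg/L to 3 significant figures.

7.58 µg/L = 0.00758 mg/L.
After input A: C = (2·0.00758 + 0.35·2.29) / 2.35 = 0.3475 mg/L.
78.9 L/s = 0.0789 m³/s.
3.5 µg/L = 0.0035 mg/L.
After input B: C = (2.35·0.3475 + 0.0789·0.0035) / 2.429 = 0.3363 mg/L.
782 L/s = 0.782 m³/s.
10 µg/L = 0.01 mg/L.
After input C: C = (2.429·0.3363 + 0.782·0.01) / 3.211 = 0.2569 mg/L.

0.257 mg/L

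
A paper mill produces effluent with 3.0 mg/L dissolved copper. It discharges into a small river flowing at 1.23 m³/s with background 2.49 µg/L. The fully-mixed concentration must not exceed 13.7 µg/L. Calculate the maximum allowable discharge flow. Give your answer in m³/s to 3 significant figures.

0.00462 m³/s

2.49 µg/L = 0.00249 mg/L.
13.7 µg/L = 0.0137 mg/L.
Mass balance at complete mixing: C_std·(Q_w + Q_r) = Q_w·C_e + Q_r·C_b.
Rearranging, Q_w = Q_r·(C_std − C_b)/(C_e − C_std) = 1.23·(0.0137 − 0.00249) / (3 − 0.0137) = 0.004617 m³/s.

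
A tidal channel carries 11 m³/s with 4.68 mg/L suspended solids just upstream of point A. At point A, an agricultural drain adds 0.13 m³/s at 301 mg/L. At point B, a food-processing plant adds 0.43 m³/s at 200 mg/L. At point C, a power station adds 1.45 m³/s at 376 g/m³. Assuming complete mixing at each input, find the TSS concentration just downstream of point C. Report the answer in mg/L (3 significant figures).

55.5 mg/L

After input A: C = (11·4.68 + 0.13·301) / 11.13 = 8.141 mg/L.
After input B: C = (11.13·8.141 + 0.43·200) / 11.56 = 15.28 mg/L.
After input C: C = (11.56·15.28 + 1.45·376) / 13.01 = 55.48 mg/L.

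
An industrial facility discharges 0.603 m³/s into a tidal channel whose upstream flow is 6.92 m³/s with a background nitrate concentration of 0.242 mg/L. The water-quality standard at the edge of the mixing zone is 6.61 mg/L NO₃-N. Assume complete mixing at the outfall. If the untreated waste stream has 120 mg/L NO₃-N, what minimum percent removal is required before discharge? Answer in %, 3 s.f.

Mass balance: 6.61·7.523 = 0.603·Cₑ + 6.92·0.242.
Cₑ = (49.73 − 1.675) / 0.603 = 79.69 mg/L.
Required removal = 1 − 79.69/120 = 33.59 %.

33.6 %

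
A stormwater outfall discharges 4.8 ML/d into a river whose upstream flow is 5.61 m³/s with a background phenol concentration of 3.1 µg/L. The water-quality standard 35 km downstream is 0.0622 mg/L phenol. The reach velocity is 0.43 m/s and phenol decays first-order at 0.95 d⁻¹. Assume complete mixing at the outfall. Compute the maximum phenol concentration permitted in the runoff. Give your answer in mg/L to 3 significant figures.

4.8 ML/d = 0.05556 m³/s.
3.1 µg/L = 0.0031 mg/L.
Travel time to the compliance point: t = 3.5e+04/0.43 = 8.14e+04 s = 0.9421 d; decay factor exp(−0.95·0.9421) = 0.4086.
So the concentration just after mixing may be at most 0.0622/0.4086 = 0.1522 mg/L.
Mass balance: 0.1522·5.666 = 0.05556·Cₑ + 5.61·0.0031.
Cₑ = (0.8624 − 0.01739) / 0.05556 = 15.21 mg/L.

15.2 mg/L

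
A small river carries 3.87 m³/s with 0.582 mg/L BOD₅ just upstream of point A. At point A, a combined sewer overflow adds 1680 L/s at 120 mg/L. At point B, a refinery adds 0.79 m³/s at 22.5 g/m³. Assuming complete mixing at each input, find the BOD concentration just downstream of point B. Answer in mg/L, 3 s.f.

1680 L/s = 1.68 m³/s.
After input A: C = (3.87·0.582 + 1.68·120) / 5.55 = 36.73 mg/L.
After input B: C = (5.55·36.73 + 0.79·22.5) / 6.34 = 34.96 mg/L.

35.0 mg/L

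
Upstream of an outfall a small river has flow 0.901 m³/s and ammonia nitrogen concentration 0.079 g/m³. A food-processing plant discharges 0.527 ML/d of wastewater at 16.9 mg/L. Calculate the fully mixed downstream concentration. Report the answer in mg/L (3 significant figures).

0.192 mg/L

0.527 ML/d = 0.0061 m³/s.
Conservation of mass across the mixing zone: C = (0.0061·16.9 + 0.901·0.079) / (0.0061 + 0.901) = 0.1743/0.9071 = 0.1921 mg/L.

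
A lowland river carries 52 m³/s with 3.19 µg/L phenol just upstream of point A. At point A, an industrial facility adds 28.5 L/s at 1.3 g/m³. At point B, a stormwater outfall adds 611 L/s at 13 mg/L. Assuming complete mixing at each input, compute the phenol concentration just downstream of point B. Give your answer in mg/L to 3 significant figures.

3.19 µg/L = 0.00319 mg/L.
28.5 L/s = 0.0285 m³/s.
After input A: C = (52·0.00319 + 0.0285·1.3) / 52.03 = 0.0039 mg/L.
611 L/s = 0.611 m³/s.
After input B: C = (52.03·0.0039 + 0.611·13) / 52.64 = 0.1547 mg/L.

0.155 mg/L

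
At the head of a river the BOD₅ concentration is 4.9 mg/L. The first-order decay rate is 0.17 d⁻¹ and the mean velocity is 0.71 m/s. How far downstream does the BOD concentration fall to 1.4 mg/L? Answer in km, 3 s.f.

From C = C₀·e^(−kt), t = ln(C₀/C)/k = ln(4.9/1.4)/0.17 = 1.253/0.17 = 7.369 d.
Distance = v·t = 0.71 m/s × 6.367e+05 s = 4.521e+05 m = 452.1 km.

452 km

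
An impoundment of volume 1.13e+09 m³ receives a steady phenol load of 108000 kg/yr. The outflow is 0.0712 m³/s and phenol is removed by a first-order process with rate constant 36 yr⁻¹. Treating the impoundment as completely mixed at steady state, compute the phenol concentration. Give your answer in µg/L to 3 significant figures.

Outflow Q = 0.0712 m³/s × 3.156e+07 s/yr = 2.247e+06 m³/yr.
Steady-state CSTR mass balance: W = Q·C + k·V·C, so C = W/(Q + kV).
Q + kV = 2.247e+06 + 36·1.13e+09 = 4.068e+10 m³/yr.
C = 108000/4.068e+10 = 2.655e-06 kg/m³ = 0.002655 mg/L = 2.655 µg/L.

2.65 µg/L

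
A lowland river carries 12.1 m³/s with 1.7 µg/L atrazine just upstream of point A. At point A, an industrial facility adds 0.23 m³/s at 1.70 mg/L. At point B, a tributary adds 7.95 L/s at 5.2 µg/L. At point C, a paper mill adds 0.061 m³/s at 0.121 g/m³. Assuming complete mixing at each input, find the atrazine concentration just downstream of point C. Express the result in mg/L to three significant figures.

0.0338 mg/L

1.7 µg/L = 0.0017 mg/L.
After input A: C = (12.1·0.0017 + 0.23·1.7) / 12.33 = 0.03338 mg/L.
7.95 L/s = 0.00795 m³/s.
5.2 µg/L = 0.0052 mg/L.
After input B: C = (12.33·0.03338 + 0.00795·0.0052) / 12.34 = 0.03336 mg/L.
After input C: C = (12.34·0.03336 + 0.061·0.121) / 12.4 = 0.03379 mg/L.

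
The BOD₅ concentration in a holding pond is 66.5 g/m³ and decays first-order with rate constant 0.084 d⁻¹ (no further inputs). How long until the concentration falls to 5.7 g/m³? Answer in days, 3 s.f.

t = ln(C₀/C)/k = ln(66.5/5.7)/0.084 = 2.457/0.084 = 29.25 d.

29.2 d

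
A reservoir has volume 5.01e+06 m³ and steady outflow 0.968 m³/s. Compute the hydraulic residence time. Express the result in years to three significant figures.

Q = 0.968 m³/s × 3.156e+07 s/yr = 3.055e+07 m³/yr.
Hydraulic residence time τ = V/Q = 5.01e+06/3.055e+07 = 0.164 yr.

0.164 yr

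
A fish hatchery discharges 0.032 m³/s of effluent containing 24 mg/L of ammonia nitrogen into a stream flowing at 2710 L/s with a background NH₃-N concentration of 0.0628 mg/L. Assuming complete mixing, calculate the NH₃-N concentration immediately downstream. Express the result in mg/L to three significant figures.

0.342 mg/L

2710 L/s = 2.71 m³/s.
Flow-weighted mixing gives C = (0.032·24 + 2.71·0.0628) / (0.032 + 2.71) = 0.9382/2.742 = 0.3422 mg/L.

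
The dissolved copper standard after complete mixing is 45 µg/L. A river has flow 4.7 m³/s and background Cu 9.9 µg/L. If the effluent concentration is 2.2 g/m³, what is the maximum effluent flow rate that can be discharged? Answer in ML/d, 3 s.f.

9.9 µg/L = 0.0099 mg/L.
45 µg/L = 0.045 mg/L.
Mass balance at complete mixing: C_std·(Q_w + Q_r) = Q_w·C_e + Q_r·C_b.
Rearranging, Q_w = Q_r·(C_std − C_b)/(C_e − C_std) = 4.7·(0.045 − 0.0099) / (2.2 − 0.045) = 0.07655 m³/s.
= 6.614 ML/d.

6.61 ML/d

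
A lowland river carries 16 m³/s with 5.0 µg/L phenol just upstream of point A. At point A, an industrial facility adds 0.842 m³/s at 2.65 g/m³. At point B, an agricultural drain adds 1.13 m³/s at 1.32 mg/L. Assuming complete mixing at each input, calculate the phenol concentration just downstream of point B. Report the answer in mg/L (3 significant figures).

0.212 mg/L

5.0 µg/L = 0.005 mg/L.
After input A: C = (16·0.005 + 0.842·2.65) / 16.84 = 0.1372 mg/L.
After input B: C = (16.84·0.1372 + 1.13·1.32) / 17.97 = 0.2116 mg/L.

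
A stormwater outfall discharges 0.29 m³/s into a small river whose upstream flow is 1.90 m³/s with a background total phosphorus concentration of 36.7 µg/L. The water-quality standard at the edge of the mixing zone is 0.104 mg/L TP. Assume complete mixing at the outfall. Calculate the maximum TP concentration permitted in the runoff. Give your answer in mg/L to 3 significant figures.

36.7 µg/L = 0.0367 mg/L.
Mass balance: 0.104·2.19 = 0.29·Cₑ + 1.9·0.0367.
Cₑ = (0.2278 − 0.06973) / 0.29 = 0.5449 mg/L.

0.545 mg/L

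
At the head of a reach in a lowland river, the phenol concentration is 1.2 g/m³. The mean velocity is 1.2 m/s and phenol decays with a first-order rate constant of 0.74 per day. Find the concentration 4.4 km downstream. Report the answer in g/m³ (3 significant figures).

1.16 g/m³

Travel time t = 4.4 km / 1.2 m/s = 4400/1.2 = 3667 s = 0.04244 d.
First-order decay: C = 1.2·exp(−0.74·0.04244) = 1.2·0.9691 = 1.163 g/m³.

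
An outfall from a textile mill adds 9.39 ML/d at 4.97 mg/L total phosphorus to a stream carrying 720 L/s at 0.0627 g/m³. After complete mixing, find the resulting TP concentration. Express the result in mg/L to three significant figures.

0.706 mg/L

9.39 ML/d = 0.1087 m³/s.
720 L/s = 0.72 m³/s.
By mass balance at complete mixing, C = (0.1087·4.97 + 0.72·0.0627) / (0.1087 + 0.72) = 0.5853/0.8287 = 0.7063 mg/L.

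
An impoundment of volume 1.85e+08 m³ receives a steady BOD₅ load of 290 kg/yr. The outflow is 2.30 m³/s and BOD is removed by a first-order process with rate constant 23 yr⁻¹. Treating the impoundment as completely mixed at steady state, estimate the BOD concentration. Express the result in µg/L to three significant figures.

Outflow Q = 2.30 m³/s × 3.156e+07 s/yr = 7.258e+07 m³/yr.
Steady-state CSTR mass balance: W = Q·C + k·V·C, so C = W/(Q + kV).
Q + kV = 7.258e+07 + 23·1.85e+08 = 4.328e+09 m³/yr.
C = 290/4.328e+09 = 6.701e-08 kg/m³ = 6.701e-05 mg/L = 0.06701 µg/L.

0.0670 µg/L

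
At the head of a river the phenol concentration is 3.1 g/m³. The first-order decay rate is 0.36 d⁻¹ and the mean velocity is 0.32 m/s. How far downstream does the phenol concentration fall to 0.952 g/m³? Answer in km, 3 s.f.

From C = C₀·e^(−kt), t = ln(C₀/C)/k = ln(3.1/0.952)/0.36 = 1.181/0.36 = 3.279 d.
Distance = v·t = 0.32 m/s × 2.833e+05 s = 9.067e+04 m = 90.67 km.

90.7 km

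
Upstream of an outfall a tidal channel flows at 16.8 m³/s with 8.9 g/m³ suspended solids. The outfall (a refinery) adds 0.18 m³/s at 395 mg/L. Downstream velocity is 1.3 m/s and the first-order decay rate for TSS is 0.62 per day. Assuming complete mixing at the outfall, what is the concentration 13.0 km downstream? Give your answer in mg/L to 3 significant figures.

12.1 mg/L

After complete mixing, C₀ = (0.18·395 + 16.8·8.9) / 16.98 = 12.99 mg/L.
Travel time t = 1.3e+04 m / 1.3 m/s = 1e+04 s = 0.1157 d.
C = 12.99·exp(−0.62·0.1157) = 12.99·0.9308 = 12.09 mg/L.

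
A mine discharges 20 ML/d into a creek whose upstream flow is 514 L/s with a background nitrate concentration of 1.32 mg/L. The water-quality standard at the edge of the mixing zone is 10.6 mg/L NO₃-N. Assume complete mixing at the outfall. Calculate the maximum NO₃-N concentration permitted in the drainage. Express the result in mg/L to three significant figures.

20 ML/d = 0.2315 m³/s.
514 L/s = 0.514 m³/s.
Mass balance: 10.6·0.7455 = 0.2315·Cₑ + 0.514·1.32.
Cₑ = (7.902 − 0.6785) / 0.2315 = 31.21 mg/L.

31.2 mg/L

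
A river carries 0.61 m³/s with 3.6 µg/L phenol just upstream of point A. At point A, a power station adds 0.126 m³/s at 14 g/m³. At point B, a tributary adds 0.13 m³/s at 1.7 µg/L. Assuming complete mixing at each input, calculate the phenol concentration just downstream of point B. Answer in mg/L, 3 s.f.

2.04 mg/L

3.6 µg/L = 0.0036 mg/L.
After input A: C = (0.61·0.0036 + 0.126·14) / 0.736 = 2.4 mg/L.
1.7 µg/L = 0.0017 mg/L.
After input B: C = (0.736·2.4 + 0.13·0.0017) / 0.866 = 2.04 mg/L.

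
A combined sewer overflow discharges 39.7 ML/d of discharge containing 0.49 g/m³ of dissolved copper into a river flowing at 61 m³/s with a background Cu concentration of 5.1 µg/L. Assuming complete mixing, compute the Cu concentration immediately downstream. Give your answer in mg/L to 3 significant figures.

0.00873 mg/L

39.7 ML/d = 0.4595 m³/s.
5.1 µg/L = 0.0051 mg/L.
Conservation of mass across the mixing zone: C = (0.4595·0.49 + 61·0.0051) / (0.4595 + 61) = 0.5363/61.46 = 0.008725 mg/L.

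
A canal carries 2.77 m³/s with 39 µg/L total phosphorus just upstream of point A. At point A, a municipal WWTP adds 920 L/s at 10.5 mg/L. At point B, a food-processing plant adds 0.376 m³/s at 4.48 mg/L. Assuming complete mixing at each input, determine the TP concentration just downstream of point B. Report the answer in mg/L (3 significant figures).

2.82 mg/L

39 µg/L = 0.039 mg/L.
920 L/s = 0.92 m³/s.
After input A: C = (2.77·0.039 + 0.92·10.5) / 3.69 = 2.647 mg/L.
After input B: C = (3.69·2.647 + 0.376·4.48) / 4.066 = 2.817 mg/L.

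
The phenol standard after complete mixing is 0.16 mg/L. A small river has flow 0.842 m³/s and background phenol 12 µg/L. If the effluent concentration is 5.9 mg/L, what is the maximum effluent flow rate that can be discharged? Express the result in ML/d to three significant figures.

12 µg/L = 0.012 mg/L.
Mass balance at complete mixing: C_std·(Q_w + Q_r) = Q_w·C_e + Q_r·C_b.
Rearranging, Q_w = Q_r·(C_std − C_b)/(C_e − C_std) = 0.842·(0.16 − 0.012) / (5.9 − 0.16) = 0.02171 m³/s.
= 1.876 ML/d.

1.88 ML/d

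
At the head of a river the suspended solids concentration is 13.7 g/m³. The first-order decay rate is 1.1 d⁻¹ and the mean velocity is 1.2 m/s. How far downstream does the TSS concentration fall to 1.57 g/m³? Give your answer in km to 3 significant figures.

From C = C₀·e^(−kt), t = ln(C₀/C)/k = ln(13.7/1.57)/1.1 = 2.166/1.1 = 1.969 d.
Distance = v·t = 1.2 m/s × 1.702e+05 s = 2.042e+05 m = 204.2 km.

204 km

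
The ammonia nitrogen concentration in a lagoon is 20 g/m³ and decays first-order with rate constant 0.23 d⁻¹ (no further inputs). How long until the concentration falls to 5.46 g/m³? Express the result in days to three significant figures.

t = ln(C₀/C)/k = ln(20/5.46)/0.23 = 1.298/0.23 = 5.645 d.

5.64 d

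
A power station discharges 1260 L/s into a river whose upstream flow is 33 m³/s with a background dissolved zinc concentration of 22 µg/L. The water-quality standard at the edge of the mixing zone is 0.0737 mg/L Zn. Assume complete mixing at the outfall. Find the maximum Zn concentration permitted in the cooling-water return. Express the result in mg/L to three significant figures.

1.43 mg/L

1260 L/s = 1.26 m³/s.
22 µg/L = 0.022 mg/L.
Mass balance: 0.0737·34.26 = 1.26·Cₑ + 33·0.022.
Cₑ = (2.525 − 0.726) / 1.26 = 1.428 mg/L.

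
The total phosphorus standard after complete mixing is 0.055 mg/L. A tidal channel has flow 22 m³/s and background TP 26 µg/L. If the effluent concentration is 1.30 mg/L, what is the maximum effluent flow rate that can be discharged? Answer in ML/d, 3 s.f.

44.3 ML/d

26 µg/L = 0.026 mg/L.
Mass balance at complete mixing: C_std·(Q_w + Q_r) = Q_w·C_e + Q_r·C_b.
Rearranging, Q_w = Q_r·(C_std − C_b)/(C_e − C_std) = 22·(0.055 − 0.026) / (1.3 − 0.055) = 0.5124 m³/s.
= 44.28 ML/d.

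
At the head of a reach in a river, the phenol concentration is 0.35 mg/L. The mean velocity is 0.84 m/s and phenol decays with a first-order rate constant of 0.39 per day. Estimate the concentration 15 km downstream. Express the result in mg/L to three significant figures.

Travel time t = 15 km / 0.84 m/s = 1.5e+04/0.84 = 1.786e+04 s = 0.2067 d.
First-order decay: C = 0.35·exp(−0.39·0.2067) = 0.35·0.9226 = 0.3229 mg/L.

0.323 mg/L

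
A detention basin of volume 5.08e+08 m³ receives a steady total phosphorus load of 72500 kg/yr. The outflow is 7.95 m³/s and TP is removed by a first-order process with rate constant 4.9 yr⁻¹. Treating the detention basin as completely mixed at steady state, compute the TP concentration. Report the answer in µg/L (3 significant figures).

26.5 µg/L

Outflow Q = 7.95 m³/s × 3.156e+07 s/yr = 2.509e+08 m³/yr.
Steady-state CSTR mass balance: W = Q·C + k·V·C, so C = W/(Q + kV).
Q + kV = 2.509e+08 + 4.9·5.08e+08 = 2.74e+09 m³/yr.
C = 72500/2.74e+09 = 2.646e-05 kg/m³ = 0.02646 mg/L = 26.46 µg/L.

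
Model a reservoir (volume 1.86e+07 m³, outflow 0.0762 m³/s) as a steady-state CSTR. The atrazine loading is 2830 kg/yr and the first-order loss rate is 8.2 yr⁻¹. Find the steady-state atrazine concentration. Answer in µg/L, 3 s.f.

18.3 µg/L

Outflow Q = 0.0762 m³/s × 3.156e+07 s/yr = 2.405e+06 m³/yr.
Steady-state CSTR mass balance: W = Q·C + k·V·C, so C = W/(Q + kV).
Q + kV = 2.405e+06 + 8.2·1.86e+07 = 1.549e+08 m³/yr.
C = 2830/1.549e+08 = 1.827e-05 kg/m³ = 0.01827 mg/L = 18.27 µg/L.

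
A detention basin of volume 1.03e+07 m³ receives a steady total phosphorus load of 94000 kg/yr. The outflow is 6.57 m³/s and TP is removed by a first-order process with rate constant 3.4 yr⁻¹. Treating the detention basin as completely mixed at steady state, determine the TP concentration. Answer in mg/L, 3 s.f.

0.388 mg/L

Outflow Q = 6.57 m³/s × 3.156e+07 s/yr = 2.073e+08 m³/yr.
Steady-state CSTR mass balance: W = Q·C + k·V·C, so C = W/(Q + kV).
Q + kV = 2.073e+08 + 3.4·1.03e+07 = 2.424e+08 m³/yr.
C = 94000/2.424e+08 = 0.0003879 kg/m³ = 0.3879 mg/L.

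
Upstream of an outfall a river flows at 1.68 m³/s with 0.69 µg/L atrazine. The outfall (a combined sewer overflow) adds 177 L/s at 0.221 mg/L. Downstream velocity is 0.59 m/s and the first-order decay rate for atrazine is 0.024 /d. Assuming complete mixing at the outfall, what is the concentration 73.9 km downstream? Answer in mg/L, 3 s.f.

0.0209 mg/L

177 L/s = 0.177 m³/s.
0.69 µg/L = 0.00069 mg/L.
After complete mixing, C₀ = (0.177·0.221 + 1.68·0.00069) / 1.857 = 0.02169 mg/L.
Travel time t = 7.39e+04 m / 0.59 m/s = 1.253e+05 s = 1.45 d.
C = 0.02169·exp(−0.024·1.45) = 0.02169·0.9658 = 0.02095 mg/L.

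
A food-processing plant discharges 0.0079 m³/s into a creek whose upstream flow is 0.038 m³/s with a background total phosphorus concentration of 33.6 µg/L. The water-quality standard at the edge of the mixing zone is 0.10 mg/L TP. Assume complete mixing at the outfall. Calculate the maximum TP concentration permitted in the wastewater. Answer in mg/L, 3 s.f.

33.6 µg/L = 0.0336 mg/L.
Mass balance: 0.1·0.0459 = 0.0079·Cₑ + 0.038·0.0336.
Cₑ = (0.00459 − 0.001277) / 0.0079 = 0.4194 mg/L.

0.419 mg/L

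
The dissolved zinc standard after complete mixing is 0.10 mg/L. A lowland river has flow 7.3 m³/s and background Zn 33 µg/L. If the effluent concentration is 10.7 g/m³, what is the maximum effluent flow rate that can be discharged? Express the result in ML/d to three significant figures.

33 µg/L = 0.033 mg/L.
Mass balance at complete mixing: C_std·(Q_w + Q_r) = Q_w·C_e + Q_r·C_b.
Rearranging, Q_w = Q_r·(C_std − C_b)/(C_e − C_std) = 7.3·(0.1 − 0.033) / (10.7 − 0.1) = 0.04614 m³/s.
= 3.987 ML/d.

3.99 ML/d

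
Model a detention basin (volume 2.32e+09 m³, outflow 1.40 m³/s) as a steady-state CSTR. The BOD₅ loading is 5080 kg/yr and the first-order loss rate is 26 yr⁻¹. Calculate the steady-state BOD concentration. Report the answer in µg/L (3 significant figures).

0.0842 µg/L

Outflow Q = 1.40 m³/s × 3.156e+07 s/yr = 4.418e+07 m³/yr.
Steady-state CSTR mass balance: W = Q·C + k·V·C, so C = W/(Q + kV).
Q + kV = 4.418e+07 + 26·2.32e+09 = 6.036e+10 m³/yr.
C = 5080/6.036e+10 = 8.416e-08 kg/m³ = 8.416e-05 mg/L = 0.08416 µg/L.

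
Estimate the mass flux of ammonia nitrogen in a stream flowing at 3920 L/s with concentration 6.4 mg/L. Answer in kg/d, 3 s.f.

3920 L/s = 3.92 m³/s.
Mass flux = Q·C = 3.92 m³/s × 6.4 g/m³ = 25.09 g/s.
= 25.09 g/s × 86.4 = 2168 kg/d.

2170 kg/d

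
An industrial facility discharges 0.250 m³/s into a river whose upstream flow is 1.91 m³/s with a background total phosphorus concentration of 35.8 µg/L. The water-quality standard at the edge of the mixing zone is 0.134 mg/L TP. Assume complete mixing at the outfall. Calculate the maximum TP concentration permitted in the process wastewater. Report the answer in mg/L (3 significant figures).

0.884 mg/L

35.8 µg/L = 0.0358 mg/L.
Mass balance: 0.134·2.16 = 0.25·Cₑ + 1.91·0.0358.
Cₑ = (0.2894 − 0.06838) / 0.25 = 0.8842 mg/L.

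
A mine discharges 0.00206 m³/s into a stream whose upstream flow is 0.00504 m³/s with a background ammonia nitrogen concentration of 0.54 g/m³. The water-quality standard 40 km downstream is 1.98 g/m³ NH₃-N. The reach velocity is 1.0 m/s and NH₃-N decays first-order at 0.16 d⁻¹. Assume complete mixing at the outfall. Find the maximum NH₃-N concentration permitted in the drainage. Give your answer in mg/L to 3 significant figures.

6.03 mg/L

Travel time to the compliance point: t = 4e+04/1.0 = 4e+04 s = 0.463 d; decay factor exp(−0.16·0.463) = 0.9286.
So the concentration just after mixing may be at most 1.98/0.9286 = 2.132 mg/L.
Mass balance: 2.132·0.0071 = 0.00206·Cₑ + 0.00504·0.54.
Cₑ = (0.01514 − 0.002722) / 0.00206 = 6.028 mg/L.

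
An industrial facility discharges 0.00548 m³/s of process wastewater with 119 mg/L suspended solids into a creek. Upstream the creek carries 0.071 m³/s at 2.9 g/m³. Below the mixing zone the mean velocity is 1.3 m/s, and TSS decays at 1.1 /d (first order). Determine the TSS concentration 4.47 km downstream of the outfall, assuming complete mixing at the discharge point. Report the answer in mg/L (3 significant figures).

10.7 mg/L

After complete mixing, C₀ = (0.00548·119 + 0.071·2.9) / 0.07648 = 11.22 mg/L.
Travel time t = 4470 m / 1.3 m/s = 3438 s = 0.0398 d.
C = 11.22·exp(−1.1·0.0398) = 11.22·0.9572 = 10.74 mg/L.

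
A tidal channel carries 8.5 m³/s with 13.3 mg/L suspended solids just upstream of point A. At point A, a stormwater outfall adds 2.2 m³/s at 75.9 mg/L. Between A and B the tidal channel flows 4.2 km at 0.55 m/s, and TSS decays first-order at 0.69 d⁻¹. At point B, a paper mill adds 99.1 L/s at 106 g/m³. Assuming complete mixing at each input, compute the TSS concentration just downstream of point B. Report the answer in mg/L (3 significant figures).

After input A: C = (8.5·13.3 + 2.2·75.9) / 10.7 = 26.17 mg/L.
Over the 4.2 km reach to input B (t = 7636 s = 0.08838 d), decay gives C = 26.17·exp(−0.69·0.08838) = 24.62 mg/L.
99.1 L/s = 0.0991 m³/s.
After input B: C = (10.7·24.62 + 0.0991·106) / 10.8 = 25.37 mg/L.

25.4 mg/L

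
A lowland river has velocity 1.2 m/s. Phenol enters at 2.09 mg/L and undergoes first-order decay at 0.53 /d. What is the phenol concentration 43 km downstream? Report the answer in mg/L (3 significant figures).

1.68 mg/L

Travel time t = 43 km / 1.2 m/s = 4.3e+04/1.2 = 3.583e+04 s = 0.4147 d.
First-order decay: C = 2.09·exp(−0.53·0.4147) = 2.09·0.8027 = 1.678 mg/L.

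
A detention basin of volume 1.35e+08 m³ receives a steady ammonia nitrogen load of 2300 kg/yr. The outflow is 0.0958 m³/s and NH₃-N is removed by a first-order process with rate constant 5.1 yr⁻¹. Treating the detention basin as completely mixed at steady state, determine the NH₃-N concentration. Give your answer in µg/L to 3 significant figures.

Outflow Q = 0.0958 m³/s × 3.156e+07 s/yr = 3.023e+06 m³/yr.
Steady-state CSTR mass balance: W = Q·C + k·V·C, so C = W/(Q + kV).
Q + kV = 3.023e+06 + 5.1·1.35e+08 = 6.915e+08 m³/yr.
C = 2300/6.915e+08 = 3.326e-06 kg/m³ = 0.003326 mg/L = 3.326 µg/L.

3.33 µg/L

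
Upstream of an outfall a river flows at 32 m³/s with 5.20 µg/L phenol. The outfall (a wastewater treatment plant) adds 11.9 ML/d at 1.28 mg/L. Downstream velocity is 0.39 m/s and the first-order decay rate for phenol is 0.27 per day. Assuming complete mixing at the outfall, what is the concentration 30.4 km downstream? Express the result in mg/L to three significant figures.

0.00836 mg/L

11.9 ML/d = 0.1377 m³/s.
5.20 µg/L = 0.0052 mg/L.
After complete mixing, C₀ = (0.1377·1.28 + 32·0.0052) / 32.14 = 0.01066 mg/L.
Travel time t = 3.04e+04 m / 0.39 m/s = 7.795e+04 s = 0.9022 d.
C = 0.01066·exp(−0.27·0.9022) = 0.01066·0.7838 = 0.008358 mg/L.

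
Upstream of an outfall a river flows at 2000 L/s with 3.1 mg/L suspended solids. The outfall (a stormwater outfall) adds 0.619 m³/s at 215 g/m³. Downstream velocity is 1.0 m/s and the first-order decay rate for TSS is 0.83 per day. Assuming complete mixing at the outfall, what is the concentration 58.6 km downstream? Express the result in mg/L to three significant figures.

30.3 mg/L

2000 L/s = 2 m³/s.
After complete mixing, C₀ = (0.619·215 + 2·3.1) / 2.619 = 53.18 mg/L.
Travel time t = 5.86e+04 m / 1.0 m/s = 5.86e+04 s = 0.6782 d.
C = 53.18·exp(−0.83·0.6782) = 53.18·0.5695 = 30.29 mg/L.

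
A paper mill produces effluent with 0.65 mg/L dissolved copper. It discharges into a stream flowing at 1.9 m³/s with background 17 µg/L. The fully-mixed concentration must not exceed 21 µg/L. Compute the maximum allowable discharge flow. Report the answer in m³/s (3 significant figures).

0.0121 m³/s

17 µg/L = 0.017 mg/L.
21 µg/L = 0.021 mg/L.
Mass balance at complete mixing: C_std·(Q_w + Q_r) = Q_w·C_e + Q_r·C_b.
Rearranging, Q_w = Q_r·(C_std − C_b)/(C_e − C_std) = 1.9·(0.021 − 0.017) / (0.65 − 0.021) = 0.01208 m³/s.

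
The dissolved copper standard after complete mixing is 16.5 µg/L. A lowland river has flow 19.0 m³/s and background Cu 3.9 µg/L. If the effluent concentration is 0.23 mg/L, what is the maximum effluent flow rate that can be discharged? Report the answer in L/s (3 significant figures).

1120 L/s

3.9 µg/L = 0.0039 mg/L.
16.5 µg/L = 0.0165 mg/L.
Mass balance at complete mixing: C_std·(Q_w + Q_r) = Q_w·C_e + Q_r·C_b.
Rearranging, Q_w = Q_r·(C_std − C_b)/(C_e − C_std) = 19.0·(0.0165 − 0.0039) / (0.23 − 0.0165) = 1.121 m³/s.
= 1121 L/s.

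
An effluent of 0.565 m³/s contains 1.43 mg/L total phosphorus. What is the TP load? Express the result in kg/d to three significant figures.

69.8 kg/d

Mass flux = Q·C = 0.565 m³/s × 1.43 g/m³ = 0.8079 g/s.
= 0.8079 g/s × 86.4 = 69.81 kg/d.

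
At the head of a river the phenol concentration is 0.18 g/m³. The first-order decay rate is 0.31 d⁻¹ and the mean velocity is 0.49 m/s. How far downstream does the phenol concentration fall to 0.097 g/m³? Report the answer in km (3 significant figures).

84.4 km

From C = C₀·e^(−kt), t = ln(C₀/C)/k = ln(0.18/0.097)/0.31 = 0.6182/0.31 = 1.994 d.
Distance = v·t = 0.49 m/s × 1.723e+05 s = 8.443e+04 m = 84.43 km.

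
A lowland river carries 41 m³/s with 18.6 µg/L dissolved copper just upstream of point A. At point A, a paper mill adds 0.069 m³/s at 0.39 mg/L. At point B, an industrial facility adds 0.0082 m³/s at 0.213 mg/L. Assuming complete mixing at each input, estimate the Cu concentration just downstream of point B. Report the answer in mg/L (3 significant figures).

0.0193 mg/L

18.6 µg/L = 0.0186 mg/L.
After input A: C = (41·0.0186 + 0.069·0.39) / 41.07 = 0.01922 mg/L.
After input B: C = (41.07·0.01922 + 0.0082·0.213) / 41.08 = 0.01926 mg/L.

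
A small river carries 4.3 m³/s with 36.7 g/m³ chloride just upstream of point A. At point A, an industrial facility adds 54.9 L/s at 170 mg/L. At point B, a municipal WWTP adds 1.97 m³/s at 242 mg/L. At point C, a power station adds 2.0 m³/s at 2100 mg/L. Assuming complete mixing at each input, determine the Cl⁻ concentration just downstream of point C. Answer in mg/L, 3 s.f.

54.9 L/s = 0.0549 m³/s.
After input A: C = (4.3·36.7 + 0.0549·170) / 4.355 = 38.38 mg/L.
After input B: C = (4.355·38.38 + 1.97·242) / 6.325 = 101.8 mg/L.
After input C: C = (6.325·101.8 + 2·2100) / 8.325 = 581.9 mg/L.

582 mg/L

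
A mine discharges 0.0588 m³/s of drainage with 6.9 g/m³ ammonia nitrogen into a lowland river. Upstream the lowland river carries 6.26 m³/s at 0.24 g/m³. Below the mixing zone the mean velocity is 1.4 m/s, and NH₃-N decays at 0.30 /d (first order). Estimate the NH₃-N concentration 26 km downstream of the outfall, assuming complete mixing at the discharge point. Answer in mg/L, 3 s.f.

0.283 mg/L

After complete mixing, C₀ = (0.0588·6.9 + 6.26·0.24) / 6.319 = 0.302 mg/L.
Travel time t = 2.6e+04 m / 1.4 m/s = 1.857e+04 s = 0.2149 d.
C = 0.302·exp(−0.30·0.2149) = 0.302·0.9376 = 0.2831 mg/L.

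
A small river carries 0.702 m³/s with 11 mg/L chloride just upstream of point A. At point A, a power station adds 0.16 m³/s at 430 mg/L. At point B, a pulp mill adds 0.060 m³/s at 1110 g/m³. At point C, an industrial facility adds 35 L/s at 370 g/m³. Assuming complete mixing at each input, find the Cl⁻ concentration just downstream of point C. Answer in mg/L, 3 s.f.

After input A: C = (0.702·11 + 0.16·430) / 0.862 = 88.77 mg/L.
After input B: C = (0.862·88.77 + 0.06·1110) / 0.922 = 155.2 mg/L.
35 L/s = 0.035 m³/s.
After input C: C = (0.922·155.2 + 0.035·370) / 0.957 = 163.1 mg/L.

163 mg/L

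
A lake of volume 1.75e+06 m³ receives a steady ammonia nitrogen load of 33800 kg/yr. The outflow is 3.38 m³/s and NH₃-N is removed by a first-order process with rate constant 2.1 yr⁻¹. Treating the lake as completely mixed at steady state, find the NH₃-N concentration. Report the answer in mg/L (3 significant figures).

Outflow Q = 3.38 m³/s × 3.156e+07 s/yr = 1.067e+08 m³/yr.
Steady-state CSTR mass balance: W = Q·C + k·V·C, so C = W/(Q + kV).
Q + kV = 1.067e+08 + 2.1·1.75e+06 = 1.103e+08 m³/yr.
C = 33800/1.103e+08 = 0.0003063 kg/m³ = 0.3063 mg/L.

0.306 mg/L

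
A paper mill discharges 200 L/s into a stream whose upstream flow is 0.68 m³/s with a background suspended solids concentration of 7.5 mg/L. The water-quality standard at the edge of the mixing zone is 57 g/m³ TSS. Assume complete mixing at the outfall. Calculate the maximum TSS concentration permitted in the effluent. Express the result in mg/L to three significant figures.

225 mg/L

200 L/s = 0.2 m³/s.
Mass balance: 57·0.88 = 0.2·Cₑ + 0.68·7.5.
Cₑ = (50.16 − 5.1) / 0.2 = 225.3 mg/L.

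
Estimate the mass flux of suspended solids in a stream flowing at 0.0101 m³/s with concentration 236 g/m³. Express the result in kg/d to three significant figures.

Mass flux = Q·C = 0.0101 m³/s × 236 g/m³ = 2.384 g/s.
= 2.384 g/s × 86.4 = 205.9 kg/d.

206 kg/d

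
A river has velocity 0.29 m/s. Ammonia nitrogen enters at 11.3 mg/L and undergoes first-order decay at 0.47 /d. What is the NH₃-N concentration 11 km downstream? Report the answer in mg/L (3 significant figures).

9.19 mg/L

Travel time t = 11 km / 0.29 m/s = 1.1e+04/0.29 = 3.793e+04 s = 0.439 d.
First-order decay: C = 11.3·exp(−0.47·0.439) = 11.3·0.8136 = 9.193 mg/L.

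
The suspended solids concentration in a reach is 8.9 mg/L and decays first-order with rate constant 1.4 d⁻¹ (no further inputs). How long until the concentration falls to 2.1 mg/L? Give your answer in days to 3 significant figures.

t = ln(C₀/C)/k = ln(8.9/2.1)/1.4 = 1.444/1.4 = 1.032 d.

1.03 d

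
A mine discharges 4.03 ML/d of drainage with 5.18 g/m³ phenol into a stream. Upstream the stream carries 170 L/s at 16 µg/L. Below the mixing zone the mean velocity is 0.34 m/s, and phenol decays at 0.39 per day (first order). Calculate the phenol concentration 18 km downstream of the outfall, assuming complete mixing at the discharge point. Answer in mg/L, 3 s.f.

4.03 ML/d = 0.04664 m³/s.
170 L/s = 0.17 m³/s.
16 µg/L = 0.016 mg/L.
After complete mixing, C₀ = (0.04664·5.18 + 0.17·0.016) / 0.2166 = 1.128 mg/L.
Travel time t = 1.8e+04 m / 0.34 m/s = 5.294e+04 s = 0.6127 d.
C = 1.128·exp(−0.39·0.6127) = 1.128·0.7874 = 0.8881 mg/L.

0.888 mg/L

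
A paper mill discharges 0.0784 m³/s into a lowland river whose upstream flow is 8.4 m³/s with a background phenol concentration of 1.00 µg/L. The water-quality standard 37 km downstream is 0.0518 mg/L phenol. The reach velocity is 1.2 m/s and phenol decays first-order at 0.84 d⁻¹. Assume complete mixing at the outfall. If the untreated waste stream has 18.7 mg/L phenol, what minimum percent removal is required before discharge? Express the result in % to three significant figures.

60.1 %

1.00 µg/L = 0.001 mg/L.
Travel time to the compliance point: t = 3.7e+04/1.2 = 3.083e+04 s = 0.3569 d; decay factor exp(−0.84·0.3569) = 0.741.
So the concentration just after mixing may be at most 0.0518/0.741 = 0.06991 mg/L.
Mass balance: 0.06991·8.478 = 0.0784·Cₑ + 8.4·0.001.
Cₑ = (0.5927 − 0.0084) / 0.0784 = 7.453 mg/L.
Required removal = 1 − 7.453/18.7 = 60.15 %.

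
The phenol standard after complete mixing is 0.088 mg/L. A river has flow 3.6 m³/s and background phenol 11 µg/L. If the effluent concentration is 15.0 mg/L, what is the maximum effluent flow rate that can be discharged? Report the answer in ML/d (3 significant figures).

1.61 ML/d

11 µg/L = 0.011 mg/L.
Mass balance at complete mixing: C_std·(Q_w + Q_r) = Q_w·C_e + Q_r·C_b.
Rearranging, Q_w = Q_r·(C_std − C_b)/(C_e − C_std) = 3.6·(0.088 − 0.011) / (15 − 0.088) = 0.01859 m³/s.
= 1.606 ML/d.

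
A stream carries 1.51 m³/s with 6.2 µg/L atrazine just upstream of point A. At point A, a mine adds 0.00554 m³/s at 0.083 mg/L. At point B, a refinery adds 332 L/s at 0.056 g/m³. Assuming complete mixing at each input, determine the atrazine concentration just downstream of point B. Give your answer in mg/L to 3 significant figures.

6.2 µg/L = 0.0062 mg/L.
After input A: C = (1.51·0.0062 + 0.00554·0.083) / 1.516 = 0.006481 mg/L.
332 L/s = 0.332 m³/s.
After input B: C = (1.516·0.006481 + 0.332·0.056) / 1.848 = 0.01538 mg/L.

0.0154 mg/L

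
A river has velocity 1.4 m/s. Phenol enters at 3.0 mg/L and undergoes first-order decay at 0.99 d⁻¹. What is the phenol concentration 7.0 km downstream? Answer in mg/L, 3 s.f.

2.83 mg/L

Travel time t = 7.0 km / 1.4 m/s = 7000/1.4 = 5000 s = 0.05787 d.
First-order decay: C = 3.0·exp(−0.99·0.05787) = 3.0·0.9443 = 2.833 mg/L.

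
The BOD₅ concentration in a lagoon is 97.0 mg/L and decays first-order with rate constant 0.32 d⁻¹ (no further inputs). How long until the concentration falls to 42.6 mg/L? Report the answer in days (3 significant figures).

2.57 d

t = ln(C₀/C)/k = ln(97.0/42.6)/0.32 = 0.8229/0.32 = 2.571 d.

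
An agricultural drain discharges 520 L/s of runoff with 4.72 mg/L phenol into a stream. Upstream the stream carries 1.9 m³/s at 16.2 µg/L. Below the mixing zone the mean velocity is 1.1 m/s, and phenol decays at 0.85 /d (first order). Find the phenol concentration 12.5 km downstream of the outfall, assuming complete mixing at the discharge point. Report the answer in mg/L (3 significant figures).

0.918 mg/L

520 L/s = 0.52 m³/s.
16.2 µg/L = 0.0162 mg/L.
After complete mixing, C₀ = (0.52·4.72 + 1.9·0.0162) / 2.42 = 1.027 mg/L.
Travel time t = 1.25e+04 m / 1.1 m/s = 1.136e+04 s = 0.1315 d.
C = 1.027·exp(−0.85·0.1315) = 1.027·0.8942 = 0.9183 mg/L.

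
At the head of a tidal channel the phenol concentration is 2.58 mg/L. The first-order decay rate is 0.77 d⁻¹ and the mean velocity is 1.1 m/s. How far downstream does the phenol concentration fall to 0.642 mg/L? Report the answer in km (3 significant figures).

From C = C₀·e^(−kt), t = ln(C₀/C)/k = ln(2.58/0.642)/0.77 = 1.391/0.77 = 1.806 d.
Distance = v·t = 1.1 m/s × 1.561e+05 s = 1.717e+05 m = 171.7 km.

172 km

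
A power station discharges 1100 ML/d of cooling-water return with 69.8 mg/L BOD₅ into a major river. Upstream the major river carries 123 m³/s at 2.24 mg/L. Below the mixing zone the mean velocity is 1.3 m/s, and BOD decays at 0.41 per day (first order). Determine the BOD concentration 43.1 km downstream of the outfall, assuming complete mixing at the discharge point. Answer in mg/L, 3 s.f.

1100 ML/d = 12.73 m³/s.
After complete mixing, C₀ = (12.73·69.8 + 123·2.24) / 135.7 = 8.577 mg/L.
Travel time t = 4.31e+04 m / 1.3 m/s = 3.315e+04 s = 0.3837 d.
C = 8.577·exp(−0.41·0.3837) = 8.577·0.8544 = 7.328 mg/L.

7.33 mg/L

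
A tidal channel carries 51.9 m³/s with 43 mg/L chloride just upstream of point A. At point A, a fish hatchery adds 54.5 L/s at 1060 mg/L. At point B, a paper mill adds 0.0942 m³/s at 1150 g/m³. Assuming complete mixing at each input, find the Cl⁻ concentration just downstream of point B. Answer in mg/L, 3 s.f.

46.1 mg/L

54.5 L/s = 0.0545 m³/s.
After input A: C = (51.9·43 + 0.0545·1060) / 51.95 = 44.07 mg/L.
After input B: C = (51.95·44.07 + 0.0942·1150) / 52.05 = 46.07 mg/L.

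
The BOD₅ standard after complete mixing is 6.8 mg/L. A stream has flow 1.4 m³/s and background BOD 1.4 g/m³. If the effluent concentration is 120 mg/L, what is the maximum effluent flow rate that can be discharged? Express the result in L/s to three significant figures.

66.8 L/s

Mass balance at complete mixing: C_std·(Q_w + Q_r) = Q_w·C_e + Q_r·C_b.
Rearranging, Q_w = Q_r·(C_std − C_b)/(C_e − C_std) = 1.4·(6.8 − 1.4) / (120 − 6.8) = 0.06678 m³/s.
= 66.78 L/s.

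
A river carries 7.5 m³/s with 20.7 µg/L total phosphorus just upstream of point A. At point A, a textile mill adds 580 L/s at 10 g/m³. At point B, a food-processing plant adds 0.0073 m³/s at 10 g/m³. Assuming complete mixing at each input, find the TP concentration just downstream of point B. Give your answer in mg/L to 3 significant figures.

20.7 µg/L = 0.0207 mg/L.
580 L/s = 0.58 m³/s.
After input A: C = (7.5·0.0207 + 0.58·10) / 8.08 = 0.737 mg/L.
After input B: C = (8.08·0.737 + 0.0073·10) / 8.087 = 0.7454 mg/L.

0.745 mg/L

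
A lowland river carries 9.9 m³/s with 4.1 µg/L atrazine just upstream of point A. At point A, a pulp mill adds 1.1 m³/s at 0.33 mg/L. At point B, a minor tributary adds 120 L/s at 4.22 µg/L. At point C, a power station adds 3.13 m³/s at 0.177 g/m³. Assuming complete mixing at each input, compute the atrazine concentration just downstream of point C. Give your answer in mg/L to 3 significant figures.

4.1 µg/L = 0.0041 mg/L.
After input A: C = (9.9·0.0041 + 1.1·0.33) / 11 = 0.03669 mg/L.
120 L/s = 0.12 m³/s.
4.22 µg/L = 0.00422 mg/L.
After input B: C = (11·0.03669 + 0.12·0.00422) / 11.12 = 0.03634 mg/L.
After input C: C = (11.12·0.03634 + 3.13·0.177) / 14.25 = 0.06724 mg/L.

0.0672 mg/L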